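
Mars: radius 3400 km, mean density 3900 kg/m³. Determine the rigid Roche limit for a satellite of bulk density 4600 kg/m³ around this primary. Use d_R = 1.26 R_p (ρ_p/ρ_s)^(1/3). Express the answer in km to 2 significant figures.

4100 km

d_R = 1.26 × 3400 km × (3900/4600)^(1/3)
    = 4100 km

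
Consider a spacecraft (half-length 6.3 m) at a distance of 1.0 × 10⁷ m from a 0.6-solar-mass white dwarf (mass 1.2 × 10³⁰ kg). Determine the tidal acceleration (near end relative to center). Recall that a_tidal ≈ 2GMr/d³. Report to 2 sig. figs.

1.0 m/s²

Δa = 2GMr/d³
   = 2 × (6.674 × 10⁻¹¹) × (1.2 × 10³⁰) × (6.3) / (1.0 × 10⁷)³
   = 1.0 m/s²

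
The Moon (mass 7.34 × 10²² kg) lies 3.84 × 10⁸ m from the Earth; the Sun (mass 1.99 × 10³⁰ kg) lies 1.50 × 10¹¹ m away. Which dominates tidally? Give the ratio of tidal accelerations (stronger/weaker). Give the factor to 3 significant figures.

The Moon, by a factor of ≈ 2.20

The tide-raising term goes as M/d³ (the gradient of a 1/d² field).
The Moon: (7.34 × 10²²) / (3.84 × 10⁸)³ = 1.296 × 10⁻³
The Sun: (1.99 × 10³⁰) / (1.50 × 10¹¹)³ = 5.896 × 10⁻⁴
Ratio (larger/smaller) = 2.20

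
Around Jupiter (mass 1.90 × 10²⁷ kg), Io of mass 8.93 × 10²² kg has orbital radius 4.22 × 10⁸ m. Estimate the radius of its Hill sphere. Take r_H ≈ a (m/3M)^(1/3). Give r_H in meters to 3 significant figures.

1.06 × 10⁷ m

r_H ≈ a (m/3M)^(1/3)
    = (4.22 × 10⁸) × (8.93 × 10²² / (3 × 1.90 × 10²⁷))^(1/3)
    = 1.06 × 10⁷ m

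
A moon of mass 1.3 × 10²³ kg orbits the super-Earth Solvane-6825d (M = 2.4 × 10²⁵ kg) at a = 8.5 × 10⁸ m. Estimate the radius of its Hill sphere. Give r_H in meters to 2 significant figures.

1.0 × 10⁸ m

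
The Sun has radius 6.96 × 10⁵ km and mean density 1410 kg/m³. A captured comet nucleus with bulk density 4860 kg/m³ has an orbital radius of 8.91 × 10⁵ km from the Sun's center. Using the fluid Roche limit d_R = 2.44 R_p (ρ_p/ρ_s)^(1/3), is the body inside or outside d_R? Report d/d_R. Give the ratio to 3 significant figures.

d_R = 2.44 × (6.96 × 10⁵ km) × (1410/4860)^(1/3) = 1.124 × 10⁶ km
d/d_R = (8.91 × 10⁵) / (1.124 × 10⁶) = 0.793
Since d/d_R < 1, the body is inside the Roche limit.

inside; d/d_R ≈ 0.793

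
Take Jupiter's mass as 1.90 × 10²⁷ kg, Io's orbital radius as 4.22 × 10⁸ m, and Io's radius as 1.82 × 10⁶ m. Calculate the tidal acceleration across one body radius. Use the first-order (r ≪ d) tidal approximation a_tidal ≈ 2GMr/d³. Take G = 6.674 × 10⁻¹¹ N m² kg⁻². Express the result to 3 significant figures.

Δg = 2GMr/d³
   = 2 × (6.674 × 10⁻¹¹) × (1.90 × 10²⁷) × (1.82 × 10⁶) / (4.22 × 10⁸)³
   = 6.14 × 10⁻³ m/s²

6.14 × 10⁻³ m/s²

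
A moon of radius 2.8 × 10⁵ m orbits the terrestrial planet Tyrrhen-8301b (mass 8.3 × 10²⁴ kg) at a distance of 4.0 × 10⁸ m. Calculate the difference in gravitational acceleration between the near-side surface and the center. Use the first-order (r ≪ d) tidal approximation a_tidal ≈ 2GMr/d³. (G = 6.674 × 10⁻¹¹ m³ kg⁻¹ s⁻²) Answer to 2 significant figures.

Δg = 2GMr/d³
   = 2 × (6.674 × 10⁻¹¹) × (8.3 × 10²⁴) × (2.8 × 10⁵) / (4.0 × 10⁸)³
   = 4.8 × 10⁻⁶ m/s²

4.8 × 10⁻⁶ m/s²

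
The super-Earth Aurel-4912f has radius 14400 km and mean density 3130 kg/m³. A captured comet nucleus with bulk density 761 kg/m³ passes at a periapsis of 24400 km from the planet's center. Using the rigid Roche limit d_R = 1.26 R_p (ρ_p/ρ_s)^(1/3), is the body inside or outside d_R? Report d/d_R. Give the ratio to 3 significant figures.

inside; d/d_R ≈ 0.839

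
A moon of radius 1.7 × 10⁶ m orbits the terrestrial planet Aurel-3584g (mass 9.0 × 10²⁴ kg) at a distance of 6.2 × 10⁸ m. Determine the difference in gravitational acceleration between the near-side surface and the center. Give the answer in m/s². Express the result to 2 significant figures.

Δg = 2GMr/d³
   = 2 × (6.674 × 10⁻¹¹) × (9.0 × 10²⁴) × (1.7 × 10⁶) / (6.2 × 10⁸)³
   = 8.6 × 10⁻⁶ m/s²

8.6 × 10⁻⁶ m/s²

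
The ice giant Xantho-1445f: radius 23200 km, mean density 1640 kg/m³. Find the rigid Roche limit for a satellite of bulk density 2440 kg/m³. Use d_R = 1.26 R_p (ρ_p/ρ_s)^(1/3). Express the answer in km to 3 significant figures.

d_R = 1.26 × 23200 km × (1640/2440)^(1/3)
    = 25600 km

25600 km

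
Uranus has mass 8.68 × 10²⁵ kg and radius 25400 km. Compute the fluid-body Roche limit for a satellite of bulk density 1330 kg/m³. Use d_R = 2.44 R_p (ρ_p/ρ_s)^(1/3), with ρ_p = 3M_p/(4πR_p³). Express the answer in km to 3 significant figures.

ρ_p = 3M_p/(4πR_p³) = 3 × (8.68 × 10²⁵) / (4π × (2.54 × 10⁷ m)³) = 1260 kg/m³
d_R = 2.44 × 25400 km × (1260/1330)^(1/3)
    = 60900 km

60900 km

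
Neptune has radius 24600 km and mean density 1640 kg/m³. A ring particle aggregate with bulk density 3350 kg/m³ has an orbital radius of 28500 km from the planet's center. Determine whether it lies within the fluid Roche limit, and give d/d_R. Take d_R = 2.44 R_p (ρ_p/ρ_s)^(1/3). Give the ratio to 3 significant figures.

d_R = 2.44 × (24600 km) × (1640/3350)^(1/3) = 47310 km
d/d_R = (28500) / (47310) = 0.602
Since d/d_R < 1, the body is inside the Roche limit.

inside; d/d_R ≈ 0.602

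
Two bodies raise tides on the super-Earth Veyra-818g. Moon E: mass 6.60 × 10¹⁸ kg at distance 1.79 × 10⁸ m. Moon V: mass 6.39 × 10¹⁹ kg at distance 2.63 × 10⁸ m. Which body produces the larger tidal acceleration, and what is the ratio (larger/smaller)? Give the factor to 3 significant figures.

Moon V, by a factor of ≈ 3.05

The tide-raising term goes as M/d³ (the gradient of a 1/d² field).
Moon E: (6.60 × 10¹⁸) / (1.79 × 10⁸)³ = 1.151 × 10⁻⁶
Moon V: (6.39 × 10¹⁹) / (2.63 × 10⁸)³ = 3.513 × 10⁻⁶
Ratio (larger/smaller) = 3.05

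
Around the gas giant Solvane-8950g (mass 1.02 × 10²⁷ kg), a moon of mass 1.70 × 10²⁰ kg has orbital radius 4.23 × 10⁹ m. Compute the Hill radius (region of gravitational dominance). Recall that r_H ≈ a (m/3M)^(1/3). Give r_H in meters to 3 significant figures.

1.61 × 10⁷ m

r_H ≈ a (m/3M)^(1/3)
    = (4.23 × 10⁹) × (1.70 × 10²⁰ / (3 × 1.02 × 10²⁷))^(1/3)
    = 1.61 × 10⁷ m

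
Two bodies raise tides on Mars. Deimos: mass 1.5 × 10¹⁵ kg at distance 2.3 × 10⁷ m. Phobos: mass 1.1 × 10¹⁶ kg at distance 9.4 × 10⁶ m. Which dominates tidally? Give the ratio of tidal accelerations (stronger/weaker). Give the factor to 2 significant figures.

Tidal acceleration ∝ M/d³, so compare M/d³ for each.
Deimos: (1.5 × 10¹⁵) / (2.3 × 10⁷)³ = 1.233 × 10⁻⁷
Phobos: (1.1 × 10¹⁶) / (9.4 × 10⁶)³ = 1.324 × 10⁻⁵
Ratio (larger/smaller) = 110

Phobos, by a factor of ≈ 110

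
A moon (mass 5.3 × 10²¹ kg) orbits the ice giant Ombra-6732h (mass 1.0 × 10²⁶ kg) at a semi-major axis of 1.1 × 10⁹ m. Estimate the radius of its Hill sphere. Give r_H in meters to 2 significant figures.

2.9 × 10⁷ m

r_H ≈ a (m/3M)^(1/3)
    = (1.1 × 10⁹) × (5.3 × 10²¹ / (3 × 1.0 × 10²⁶))^(1/3)
    = 2.9 × 10⁷ m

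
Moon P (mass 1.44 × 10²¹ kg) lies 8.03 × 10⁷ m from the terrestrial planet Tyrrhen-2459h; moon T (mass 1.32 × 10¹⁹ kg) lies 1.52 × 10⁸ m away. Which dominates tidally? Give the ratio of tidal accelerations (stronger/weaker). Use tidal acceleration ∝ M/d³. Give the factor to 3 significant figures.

Moon P, by a factor of ≈ 740

Tidal acceleration ∝ M/d³, so compare M/d³ for each.
Moon P: (1.44 × 10²¹) / (8.03 × 10⁷)³ = 2.781 × 10⁻³
Moon T: (1.32 × 10¹⁹) / (1.52 × 10⁸)³ = 3.759 × 10⁻⁶
Ratio (larger/smaller) = 740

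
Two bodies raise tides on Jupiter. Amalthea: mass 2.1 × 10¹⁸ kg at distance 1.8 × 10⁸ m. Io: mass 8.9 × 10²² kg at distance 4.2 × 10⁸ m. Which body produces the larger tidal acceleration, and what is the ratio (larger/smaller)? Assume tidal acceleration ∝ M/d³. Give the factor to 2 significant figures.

Io, by a factor of ≈ 3300

Tidal acceleration ∝ M/d³, so compare M/d³ for each.
Amalthea: (2.1 × 10¹⁸) / (1.8 × 10⁸)³ = 3.601 × 10⁻⁷
Io: (8.9 × 10²²) / (4.2 × 10⁸)³ = 1.201 × 10⁻³
Ratio (larger/smaller) = 3300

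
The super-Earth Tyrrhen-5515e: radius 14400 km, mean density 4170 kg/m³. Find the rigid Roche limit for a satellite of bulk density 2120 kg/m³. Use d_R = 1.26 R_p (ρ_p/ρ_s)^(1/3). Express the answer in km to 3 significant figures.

d_R = 1.26 × 14400 km × (4170/2120)^(1/3)
    = 22700 km

22700 km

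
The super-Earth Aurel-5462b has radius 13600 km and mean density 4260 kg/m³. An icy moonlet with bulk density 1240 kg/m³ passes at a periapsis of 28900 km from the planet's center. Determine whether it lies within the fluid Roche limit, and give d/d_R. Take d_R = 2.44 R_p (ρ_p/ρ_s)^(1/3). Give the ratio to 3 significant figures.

d_R = 2.44 × (13600 km) × (4260/1240)^(1/3) = 50070 km
d/d_R = (28900) / (50070) = 0.577
Since d/d_R < 1, the body is inside the Roche limit.

inside; d/d_R ≈ 0.577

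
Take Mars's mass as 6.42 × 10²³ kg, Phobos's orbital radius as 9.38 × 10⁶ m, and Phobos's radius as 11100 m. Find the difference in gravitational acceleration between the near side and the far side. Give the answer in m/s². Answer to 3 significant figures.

2.31 × 10⁻³ m/s²

Δg = 4GMr/d³
   = 4 × (6.674 × 10⁻¹¹) × (6.42 × 10²³) × (11100) / (9.38 × 10⁶)³
   = 2.31 × 10⁻³ m/s²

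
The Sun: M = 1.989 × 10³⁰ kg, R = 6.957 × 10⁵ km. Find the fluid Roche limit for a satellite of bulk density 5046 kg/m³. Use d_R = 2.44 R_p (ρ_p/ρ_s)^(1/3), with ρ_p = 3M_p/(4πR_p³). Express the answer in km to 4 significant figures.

1.110 × 10⁶ km

ρ_p = 3M_p/(4πR_p³) = 3 × (1.989 × 10³⁰) / (4π × (6.957 × 10⁸ m)³) = 1410 kg/m³
d_R = 2.44 × 6.957 × 10⁵ km × (1410/5046)^(1/3)
    = 1.110 × 10⁶ km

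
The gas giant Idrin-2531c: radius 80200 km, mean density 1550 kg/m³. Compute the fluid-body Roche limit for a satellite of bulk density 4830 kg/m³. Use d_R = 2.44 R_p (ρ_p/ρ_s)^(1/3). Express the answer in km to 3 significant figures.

d_R = 2.44 × 80200 km × (1550/4830)^(1/3)
    = 1.34 × 10⁵ km

1.34 × 10⁵ km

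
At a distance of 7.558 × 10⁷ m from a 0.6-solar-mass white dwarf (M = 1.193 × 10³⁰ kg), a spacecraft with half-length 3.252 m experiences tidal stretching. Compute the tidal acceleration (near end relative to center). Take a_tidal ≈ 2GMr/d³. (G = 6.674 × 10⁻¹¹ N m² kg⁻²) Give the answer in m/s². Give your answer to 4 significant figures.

1.199 × 10⁻³ m/s²

Since r ≪ d, expand the inverse-square field across one radius to get the leading 2GMr/d³ term.
Δa = 2GMr/d³
   = 2 × (6.674 × 10⁻¹¹) × (1.193 × 10³⁰) × (3.252) / (7.558 × 10⁷)³
   = 1.199 × 10⁻³ m/s²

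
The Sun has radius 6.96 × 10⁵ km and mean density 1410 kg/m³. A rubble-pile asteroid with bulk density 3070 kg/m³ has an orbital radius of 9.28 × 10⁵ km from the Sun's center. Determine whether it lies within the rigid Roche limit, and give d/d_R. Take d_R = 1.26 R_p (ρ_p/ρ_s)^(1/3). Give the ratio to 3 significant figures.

outside; d/d_R ≈ 1.37

d_R = 1.26 × (6.96 × 10⁵ km) × (1410/3070)^(1/3) = 6.766 × 10⁵ km
d/d_R = (9.28 × 10⁵) / (6.766 × 10⁵) = 1.37
Since d/d_R > 1, the body is outside the Roche limit.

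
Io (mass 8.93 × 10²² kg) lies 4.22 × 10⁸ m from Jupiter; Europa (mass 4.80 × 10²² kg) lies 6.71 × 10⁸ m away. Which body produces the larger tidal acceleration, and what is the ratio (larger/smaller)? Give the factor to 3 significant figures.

Tidal stretch scales as M/d³; compute that for each body.
Io: (8.93 × 10²²) / (4.22 × 10⁸)³ = 1.188 × 10⁻³
Europa: (4.80 × 10²²) / (6.71 × 10⁸)³ = 1.589 × 10⁻⁴
Ratio (larger/smaller) = 7.48

Io, by a factor of ≈ 7.48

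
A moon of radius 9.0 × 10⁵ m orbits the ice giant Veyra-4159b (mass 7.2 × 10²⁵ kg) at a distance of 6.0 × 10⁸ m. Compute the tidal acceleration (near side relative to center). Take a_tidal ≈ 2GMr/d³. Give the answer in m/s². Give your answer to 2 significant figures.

4.0 × 10⁻⁵ m/s²

Δa = 2GMr/d³
   = 2 × (6.674 × 10⁻¹¹) × (7.2 × 10²⁵) × (9.0 × 10⁵) / (6.0 × 10⁸)³
   = 4.0 × 10⁻⁵ m/s²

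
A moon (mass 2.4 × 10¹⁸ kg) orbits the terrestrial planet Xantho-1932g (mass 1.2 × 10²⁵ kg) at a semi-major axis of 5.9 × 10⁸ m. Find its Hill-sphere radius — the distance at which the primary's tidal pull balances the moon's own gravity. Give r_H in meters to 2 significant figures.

2.4 × 10⁶ m

r_H ≈ a (m/3M)^(1/3)
    = (5.9 × 10⁸) × (2.4 × 10¹⁸ / (3 × 1.2 × 10²⁵))^(1/3)
    = 2.4 × 10⁶ m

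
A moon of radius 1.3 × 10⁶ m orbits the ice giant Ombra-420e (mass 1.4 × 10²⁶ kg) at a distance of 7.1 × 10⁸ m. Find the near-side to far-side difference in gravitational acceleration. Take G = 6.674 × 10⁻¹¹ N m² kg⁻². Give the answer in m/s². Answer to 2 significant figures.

1.4 × 10⁻⁴ m/s²

Δa = 4GMr/d³
   = 4 × (6.674 × 10⁻¹¹) × (1.4 × 10²⁶) × (1.3 × 10⁶) / (7.1 × 10⁸)³
   = 1.4 × 10⁻⁴ m/s²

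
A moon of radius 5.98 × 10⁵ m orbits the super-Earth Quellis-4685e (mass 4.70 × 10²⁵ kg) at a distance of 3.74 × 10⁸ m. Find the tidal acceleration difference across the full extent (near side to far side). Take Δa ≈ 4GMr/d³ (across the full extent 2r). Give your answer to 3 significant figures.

1.43 × 10⁻⁴ m/s²

Δa = 4GMr/d³
   = 4 × (6.674 × 10⁻¹¹) × (4.70 × 10²⁵) × (5.98 × 10⁵) / (3.74 × 10⁸)³
   = 1.43 × 10⁻⁴ m/s²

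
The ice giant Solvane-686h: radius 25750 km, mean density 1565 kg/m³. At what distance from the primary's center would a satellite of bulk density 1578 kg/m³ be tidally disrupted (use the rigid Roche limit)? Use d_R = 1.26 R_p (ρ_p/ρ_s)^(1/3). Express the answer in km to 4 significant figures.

32360 km

d_R = 1.26 × 25750 km × (1565/1578)^(1/3)
    = 32360 km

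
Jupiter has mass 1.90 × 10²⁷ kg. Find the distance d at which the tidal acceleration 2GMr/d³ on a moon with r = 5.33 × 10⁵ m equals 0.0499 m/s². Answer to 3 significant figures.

1.39 × 10⁸ m

2GMr/d³ = a_tidal  ⇒  d = (2GMr / a_tidal)^(1/3)
d = (2 × 6.674×10⁻¹¹ × (1.90 × 10²⁷) × (5.33 × 10⁵) / (0.0499))^(1/3)
  = 1.39 × 10⁸ m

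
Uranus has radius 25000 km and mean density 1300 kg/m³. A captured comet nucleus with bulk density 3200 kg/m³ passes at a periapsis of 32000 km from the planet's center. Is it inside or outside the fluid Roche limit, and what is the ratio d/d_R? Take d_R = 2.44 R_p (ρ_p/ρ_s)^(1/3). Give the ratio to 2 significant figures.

inside; d/d_R ≈ 0.71

d_R = 2.44 × (25000 km) × (1300/3200)^(1/3) = 45180 km
d/d_R = (32000) / (45180) = 0.71
Since d/d_R < 1, the body is inside the Roche limit.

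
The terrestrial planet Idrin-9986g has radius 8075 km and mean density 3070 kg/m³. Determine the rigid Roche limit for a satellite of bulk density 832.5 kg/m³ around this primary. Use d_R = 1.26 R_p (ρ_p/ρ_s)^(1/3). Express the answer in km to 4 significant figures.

15720 km

d_R = 1.26 × 8075 km × (3070/832.5)^(1/3)
    = 15720 km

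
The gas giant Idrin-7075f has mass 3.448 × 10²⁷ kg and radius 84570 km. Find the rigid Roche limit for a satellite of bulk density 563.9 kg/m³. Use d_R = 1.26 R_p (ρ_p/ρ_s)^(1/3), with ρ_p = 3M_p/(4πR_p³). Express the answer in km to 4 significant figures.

1.429 × 10⁵ km

ρ_p = 3M_p/(4πR_p³) = 3 × (3.448 × 10²⁷) / (4π × (8.457 × 10⁷ m)³) = 1361 kg/m³
d_R = 1.26 × 84570 km × (1361/563.9)^(1/3)
    = 1.429 × 10⁵ km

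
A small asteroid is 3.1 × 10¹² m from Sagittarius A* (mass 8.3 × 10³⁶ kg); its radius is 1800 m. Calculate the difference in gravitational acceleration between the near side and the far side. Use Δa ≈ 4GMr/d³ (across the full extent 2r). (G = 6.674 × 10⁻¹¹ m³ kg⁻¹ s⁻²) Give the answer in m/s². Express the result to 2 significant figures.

1.3 × 10⁻⁷ m/s²

Δg = 4GMr/d³
   = 4 × (6.674 × 10⁻¹¹) × (8.3 × 10³⁶) × (1800) / (3.1 × 10¹²)³
   = 1.3 × 10⁻⁷ m/s²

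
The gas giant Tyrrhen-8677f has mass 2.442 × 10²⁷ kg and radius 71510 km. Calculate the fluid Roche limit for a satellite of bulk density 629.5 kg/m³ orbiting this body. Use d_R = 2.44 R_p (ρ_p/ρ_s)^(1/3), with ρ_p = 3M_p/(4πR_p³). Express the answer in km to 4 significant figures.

2.378 × 10⁵ km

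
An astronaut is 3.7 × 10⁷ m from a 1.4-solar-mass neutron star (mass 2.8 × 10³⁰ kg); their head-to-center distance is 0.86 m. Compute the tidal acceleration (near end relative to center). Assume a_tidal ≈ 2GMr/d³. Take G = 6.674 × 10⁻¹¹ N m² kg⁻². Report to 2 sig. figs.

6.3 × 10⁻³ m/s²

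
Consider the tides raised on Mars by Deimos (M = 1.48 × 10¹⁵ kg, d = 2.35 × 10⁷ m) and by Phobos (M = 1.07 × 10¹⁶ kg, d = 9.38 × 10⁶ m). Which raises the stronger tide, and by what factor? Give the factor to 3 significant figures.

Phobos, by a factor of ≈ 114

Tidal acceleration ∝ M/d³, so compare M/d³ for each.
Deimos: (1.48 × 10¹⁵) / (2.35 × 10⁷)³ = 1.140 × 10⁻⁷
Phobos: (1.07 × 10¹⁶) / (9.38 × 10⁶)³ = 1.297 × 10⁻⁵
Ratio (larger/smaller) = 114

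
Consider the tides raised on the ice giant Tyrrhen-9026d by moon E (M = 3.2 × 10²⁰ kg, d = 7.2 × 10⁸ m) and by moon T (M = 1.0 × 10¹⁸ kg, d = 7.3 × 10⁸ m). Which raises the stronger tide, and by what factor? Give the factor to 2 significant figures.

Moon E, by a factor of ≈ 330

The tide-raising term goes as M/d³ (the gradient of a 1/d² field).
Moon E: (3.2 × 10²⁰) / (7.2 × 10⁸)³ = 8.573 × 10⁻⁷
Moon T: (1.0 × 10¹⁸) / (7.3 × 10⁸)³ = 2.571 × 10⁻⁹
Ratio (larger/smaller) = 330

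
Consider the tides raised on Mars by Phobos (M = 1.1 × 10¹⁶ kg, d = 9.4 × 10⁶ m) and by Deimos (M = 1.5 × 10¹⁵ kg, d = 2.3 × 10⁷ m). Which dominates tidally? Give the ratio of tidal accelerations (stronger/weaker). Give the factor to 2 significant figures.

Phobos, by a factor of ≈ 110

The tide-raising term goes as M/d³ (the gradient of a 1/d² field).
Phobos: (1.1 × 10¹⁶) / (9.4 × 10⁶)³ = 1.324 × 10⁻⁵
Deimos: (1.5 × 10¹⁵) / (2.3 × 10⁷)³ = 1.233 × 10⁻⁷
Ratio (larger/smaller) = 110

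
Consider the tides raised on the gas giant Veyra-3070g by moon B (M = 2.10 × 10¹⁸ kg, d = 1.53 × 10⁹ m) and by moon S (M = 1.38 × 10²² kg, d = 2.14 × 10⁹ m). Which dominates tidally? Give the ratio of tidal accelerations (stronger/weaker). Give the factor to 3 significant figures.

Moon S, by a factor of ≈ 2400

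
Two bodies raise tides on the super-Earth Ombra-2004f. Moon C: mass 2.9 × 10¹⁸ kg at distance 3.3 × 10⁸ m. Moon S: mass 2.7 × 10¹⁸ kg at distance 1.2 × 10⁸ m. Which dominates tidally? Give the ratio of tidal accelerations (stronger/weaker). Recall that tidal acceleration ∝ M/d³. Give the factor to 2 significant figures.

Tidal acceleration ∝ M/d³, so compare M/d³ for each.
Moon C: (2.9 × 10¹⁸) / (3.3 × 10⁸)³ = 8.070 × 10⁻⁸
Moon S: (2.7 × 10¹⁸) / (1.2 × 10⁸)³ = 1.562 × 10⁻⁶
Ratio (larger/smaller) = 19

Moon S, by a factor of ≈ 19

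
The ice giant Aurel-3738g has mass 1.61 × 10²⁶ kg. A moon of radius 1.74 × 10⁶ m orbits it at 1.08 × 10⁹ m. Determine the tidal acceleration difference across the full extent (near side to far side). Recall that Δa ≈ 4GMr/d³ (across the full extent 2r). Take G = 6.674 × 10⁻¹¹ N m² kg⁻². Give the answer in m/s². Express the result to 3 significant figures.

5.94 × 10⁻⁵ m/s²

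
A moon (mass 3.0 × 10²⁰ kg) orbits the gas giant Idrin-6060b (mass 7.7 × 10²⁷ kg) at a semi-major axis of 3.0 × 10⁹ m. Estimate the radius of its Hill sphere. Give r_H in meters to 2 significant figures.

7.1 × 10⁶ m

r_H ≈ a (m/3M)^(1/3)
    = (3.0 × 10⁹) × (3.0 × 10²⁰ / (3 × 7.7 × 10²⁷))^(1/3)
    = 7.1 × 10⁶ m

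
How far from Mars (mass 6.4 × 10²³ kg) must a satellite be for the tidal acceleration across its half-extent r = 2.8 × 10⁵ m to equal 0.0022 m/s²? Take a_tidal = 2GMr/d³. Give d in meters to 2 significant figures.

2.2 × 10⁷ m

2GMr/d³ = a_tidal  ⇒  d = (2GMr / a_tidal)^(1/3)
d = (2 × 6.674×10⁻¹¹ × (6.4 × 10²³) × (2.8 × 10⁵) / (0.0022))^(1/3)
  = 2.2 × 10⁷ m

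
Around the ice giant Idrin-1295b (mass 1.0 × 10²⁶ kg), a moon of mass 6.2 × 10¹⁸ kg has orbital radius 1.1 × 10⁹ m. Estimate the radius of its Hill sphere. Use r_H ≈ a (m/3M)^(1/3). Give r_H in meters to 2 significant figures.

r_H ≈ a (m/3M)^(1/3)
    = (1.1 × 10⁹) × (6.2 × 10¹⁸ / (3 × 1.0 × 10²⁶))^(1/3)
    = 3.0 × 10⁶ m

3.0 × 10⁶ m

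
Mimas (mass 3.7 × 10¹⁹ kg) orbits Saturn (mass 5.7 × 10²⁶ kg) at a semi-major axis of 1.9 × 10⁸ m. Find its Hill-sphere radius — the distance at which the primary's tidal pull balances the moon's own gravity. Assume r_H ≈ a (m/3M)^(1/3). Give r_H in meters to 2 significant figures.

5.3 × 10⁵ m

r_H ≈ a (m/3M)^(1/3)
    = (1.9 × 10⁸) × (3.7 × 10¹⁹ / (3 × 5.7 × 10²⁶))^(1/3)
    = 5.3 × 10⁵ m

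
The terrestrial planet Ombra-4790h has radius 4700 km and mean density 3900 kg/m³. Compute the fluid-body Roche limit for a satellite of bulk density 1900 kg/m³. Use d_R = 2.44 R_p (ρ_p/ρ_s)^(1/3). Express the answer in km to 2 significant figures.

d_R = 2.44 × 4700 km × (3900/1900)^(1/3)
    = 15000 km

15000 km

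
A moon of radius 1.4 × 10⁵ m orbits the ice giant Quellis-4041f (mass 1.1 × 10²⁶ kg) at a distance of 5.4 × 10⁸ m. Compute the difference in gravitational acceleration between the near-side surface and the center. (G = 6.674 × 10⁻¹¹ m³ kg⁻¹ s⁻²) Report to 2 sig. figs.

1.3 × 10⁻⁵ m/s²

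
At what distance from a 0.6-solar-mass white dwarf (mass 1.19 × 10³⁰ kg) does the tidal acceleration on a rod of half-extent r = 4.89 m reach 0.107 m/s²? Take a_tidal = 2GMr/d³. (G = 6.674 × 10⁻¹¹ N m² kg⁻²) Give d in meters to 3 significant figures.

1.94 × 10⁷ m

2GMr/d³ = a_tidal  ⇒  d = (2GMr / a_tidal)^(1/3)
d = (2 × 6.674×10⁻¹¹ × (1.19 × 10³⁰) × (4.89) / (0.107))^(1/3)
  = 1.94 × 10⁷ m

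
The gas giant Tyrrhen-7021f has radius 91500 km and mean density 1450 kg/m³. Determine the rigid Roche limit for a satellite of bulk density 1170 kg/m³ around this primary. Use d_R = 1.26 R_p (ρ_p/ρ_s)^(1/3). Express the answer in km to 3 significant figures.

1.24 × 10⁵ km

d_R = 1.26 × 91500 km × (1450/1170)^(1/3)
    = 1.24 × 10⁵ km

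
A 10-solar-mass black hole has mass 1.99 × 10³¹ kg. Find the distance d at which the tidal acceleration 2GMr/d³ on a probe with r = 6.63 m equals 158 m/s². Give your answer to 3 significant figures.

4.81 × 10⁶ m

2GMr/d³ = a_tidal  ⇒  d = (2GMr / a_tidal)^(1/3)
d = (2 × 6.674×10⁻¹¹ × (1.99 × 10³¹) × (6.63) / (158))^(1/3)
  = 4.81 × 10⁶ m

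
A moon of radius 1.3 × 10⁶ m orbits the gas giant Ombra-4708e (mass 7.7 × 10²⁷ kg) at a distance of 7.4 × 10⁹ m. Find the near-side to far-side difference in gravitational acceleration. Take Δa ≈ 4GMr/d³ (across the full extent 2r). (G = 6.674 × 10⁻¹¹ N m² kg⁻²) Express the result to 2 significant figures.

6.6 × 10⁻⁶ m/s²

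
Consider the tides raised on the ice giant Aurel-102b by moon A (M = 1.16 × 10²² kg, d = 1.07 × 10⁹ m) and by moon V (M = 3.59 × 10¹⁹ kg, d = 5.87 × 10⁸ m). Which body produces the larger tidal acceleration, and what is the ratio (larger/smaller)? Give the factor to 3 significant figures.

Compare M/d³ for the two perturbers:
Moon A: (1.16 × 10²²) / (1.07 × 10⁹)³ = 9.469 × 10⁻⁶
Moon V: (3.59 × 10¹⁹) / (5.87 × 10⁸)³ = 1.775 × 10⁻⁷
Ratio (larger/smaller) = 53.3

Moon A, by a factor of ≈ 53.3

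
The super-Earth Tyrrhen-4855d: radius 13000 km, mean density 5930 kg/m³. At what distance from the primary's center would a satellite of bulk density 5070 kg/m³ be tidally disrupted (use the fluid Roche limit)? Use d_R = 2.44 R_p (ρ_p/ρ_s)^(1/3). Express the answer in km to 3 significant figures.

d_R = 2.44 × 13000 km × (5930/5070)^(1/3)
    = 33400 km

33400 km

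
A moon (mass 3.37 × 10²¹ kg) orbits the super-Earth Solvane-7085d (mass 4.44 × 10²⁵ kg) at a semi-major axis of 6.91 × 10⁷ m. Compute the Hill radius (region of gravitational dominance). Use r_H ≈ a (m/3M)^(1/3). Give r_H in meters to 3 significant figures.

2.03 × 10⁶ m

r_H ≈ a (m/3M)^(1/3)
    = (6.91 × 10⁷) × (3.37 × 10²¹ / (3 × 4.44 × 10²⁵))^(1/3)
    = 2.03 × 10⁶ m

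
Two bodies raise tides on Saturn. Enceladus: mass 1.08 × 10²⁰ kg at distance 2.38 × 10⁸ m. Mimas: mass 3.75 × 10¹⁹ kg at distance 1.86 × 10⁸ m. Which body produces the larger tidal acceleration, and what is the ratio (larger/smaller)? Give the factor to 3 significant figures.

Tidal acceleration ∝ M/d³, so compare M/d³ for each.
Enceladus: (1.08 × 10²⁰) / (2.38 × 10⁸)³ = 8.011 × 10⁻⁶
Mimas: (3.75 × 10¹⁹) / (1.86 × 10⁸)³ = 5.828 × 10⁻⁶
Ratio (larger/smaller) = 1.37

Enceladus, by a factor of ≈ 1.37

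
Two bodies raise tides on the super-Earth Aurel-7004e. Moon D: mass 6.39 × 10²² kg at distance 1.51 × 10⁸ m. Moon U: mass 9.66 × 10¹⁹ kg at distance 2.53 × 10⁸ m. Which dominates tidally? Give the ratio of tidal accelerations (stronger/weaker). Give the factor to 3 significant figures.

Moon D, by a factor of ≈ 3110

The tide-raising term goes as M/d³ (the gradient of a 1/d² field).
Moon D: (6.39 × 10²²) / (1.51 × 10⁸)³ = 1.856 × 10⁻²
Moon U: (9.66 × 10¹⁹) / (2.53 × 10⁸)³ = 5.965 × 10⁻⁶
Ratio (larger/smaller) = 3110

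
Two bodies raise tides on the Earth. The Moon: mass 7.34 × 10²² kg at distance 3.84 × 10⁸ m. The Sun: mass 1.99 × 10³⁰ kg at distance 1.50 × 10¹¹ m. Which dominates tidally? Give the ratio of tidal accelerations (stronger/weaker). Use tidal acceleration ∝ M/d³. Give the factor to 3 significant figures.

The Moon, by a factor of ≈ 2.20

The tide-raising term goes as M/d³ (the gradient of a 1/d² field).
The Moon: (7.34 × 10²²) / (3.84 × 10⁸)³ = 1.296 × 10⁻³
The Sun: (1.99 × 10³⁰) / (1.50 × 10¹¹)³ = 5.896 × 10⁻⁴
Ratio (larger/smaller) = 2.20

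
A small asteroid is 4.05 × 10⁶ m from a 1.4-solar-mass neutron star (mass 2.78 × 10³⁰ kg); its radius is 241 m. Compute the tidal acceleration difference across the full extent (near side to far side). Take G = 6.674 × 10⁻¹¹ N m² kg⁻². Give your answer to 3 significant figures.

Near-to-far spans 2r, so the tidal difference is twice the near-to-center value: 4GMr/d³.
Δa = 4GMr/d³
   = 4 × (6.674 × 10⁻¹¹) × (2.78 × 10³⁰) × (241) / (4.05 × 10⁶)³
   = 2.69 × 10³ m/s²

2.69 × 10³ m/s²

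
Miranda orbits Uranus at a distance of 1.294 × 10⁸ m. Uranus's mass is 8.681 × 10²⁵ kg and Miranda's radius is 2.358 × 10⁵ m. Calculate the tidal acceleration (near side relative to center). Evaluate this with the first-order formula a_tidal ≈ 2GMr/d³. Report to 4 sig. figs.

a_tidal = 2GMr/d³
        = 2 × (6.674 × 10⁻¹¹) × (8.681 × 10²⁵) × (2.358 × 10⁵) / (1.294 × 10⁸)³
        = 1.261 × 10⁻³ m/s²

1.261 × 10⁻³ m/s²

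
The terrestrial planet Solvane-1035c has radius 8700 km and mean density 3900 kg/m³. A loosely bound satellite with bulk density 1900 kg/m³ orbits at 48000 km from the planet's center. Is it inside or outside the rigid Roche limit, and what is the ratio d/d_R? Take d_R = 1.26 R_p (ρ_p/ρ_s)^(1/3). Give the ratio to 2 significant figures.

outside; d/d_R ≈ 3.4

d_R = 1.26 × (8700 km) × (3900/1900)^(1/3) = 13930 km
d/d_R = (48000) / (13930) = 3.4
Since d/d_R > 1, the body is outside the Roche limit.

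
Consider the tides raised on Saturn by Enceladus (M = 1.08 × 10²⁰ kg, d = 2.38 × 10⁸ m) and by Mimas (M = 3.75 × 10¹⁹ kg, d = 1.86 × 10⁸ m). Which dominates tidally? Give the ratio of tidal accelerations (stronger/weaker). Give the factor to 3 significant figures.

Enceladus, by a factor of ≈ 1.37

Compare M/d³ for the two perturbers:
Enceladus: (1.08 × 10²⁰) / (2.38 × 10⁸)³ = 8.011 × 10⁻⁶
Mimas: (3.75 × 10¹⁹) / (1.86 × 10⁸)³ = 5.828 × 10⁻⁶
Ratio (larger/smaller) = 1.37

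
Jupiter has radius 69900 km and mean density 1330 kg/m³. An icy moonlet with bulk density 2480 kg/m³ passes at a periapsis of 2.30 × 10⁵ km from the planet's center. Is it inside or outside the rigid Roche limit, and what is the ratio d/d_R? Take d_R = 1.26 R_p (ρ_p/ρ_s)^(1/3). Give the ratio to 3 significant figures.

d_R = 1.26 × (69900 km) × (1330/2480)^(1/3) = 71560 km
d/d_R = (2.30 × 10⁵) / (71560) = 3.21
Since d/d_R > 1, the body is outside the Roche limit.

outside; d/d_R ≈ 3.21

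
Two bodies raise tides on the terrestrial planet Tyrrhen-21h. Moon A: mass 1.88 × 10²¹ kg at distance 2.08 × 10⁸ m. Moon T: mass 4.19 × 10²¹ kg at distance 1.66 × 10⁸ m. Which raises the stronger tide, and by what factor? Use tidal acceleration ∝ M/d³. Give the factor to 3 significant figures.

Moon T, by a factor of ≈ 4.38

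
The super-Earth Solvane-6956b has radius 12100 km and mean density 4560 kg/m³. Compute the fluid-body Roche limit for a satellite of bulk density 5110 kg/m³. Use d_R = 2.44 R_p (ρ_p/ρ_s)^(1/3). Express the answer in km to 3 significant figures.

28400 km

d_R = 2.44 × 12100 km × (4560/5110)^(1/3)
    = 28400 km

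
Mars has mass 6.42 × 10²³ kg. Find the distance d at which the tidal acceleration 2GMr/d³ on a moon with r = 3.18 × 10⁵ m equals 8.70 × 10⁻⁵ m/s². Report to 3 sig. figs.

2GMr/d³ = a_tidal  ⇒  d = (2GMr / a_tidal)^(1/3)
d = (2 × 6.674×10⁻¹¹ × (6.42 × 10²³) × (3.18 × 10⁵) / (8.70 × 10⁻⁵))^(1/3)
  = 6.79 × 10⁷ m

6.79 × 10⁷ m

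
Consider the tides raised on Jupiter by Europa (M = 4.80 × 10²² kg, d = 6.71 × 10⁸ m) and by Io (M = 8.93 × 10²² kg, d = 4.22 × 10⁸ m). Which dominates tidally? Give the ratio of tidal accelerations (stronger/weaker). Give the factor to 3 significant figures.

Io, by a factor of ≈ 7.48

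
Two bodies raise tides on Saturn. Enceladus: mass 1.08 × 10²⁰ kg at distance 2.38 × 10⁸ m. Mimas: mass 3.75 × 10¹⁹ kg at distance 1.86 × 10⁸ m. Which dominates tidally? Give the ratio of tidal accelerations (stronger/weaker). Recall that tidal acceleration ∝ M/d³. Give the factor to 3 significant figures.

The tide-raising term goes as M/d³ (the gradient of a 1/d² field).
Enceladus: (1.08 × 10²⁰) / (2.38 × 10⁸)³ = 8.011 × 10⁻⁶
Mimas: (3.75 × 10¹⁹) / (1.86 × 10⁸)³ = 5.828 × 10⁻⁶
Ratio (larger/smaller) = 1.37

Enceladus, by a factor of ≈ 1.37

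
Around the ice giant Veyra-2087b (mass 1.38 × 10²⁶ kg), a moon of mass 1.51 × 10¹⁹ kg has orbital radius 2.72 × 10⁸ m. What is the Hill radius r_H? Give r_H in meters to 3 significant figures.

9.02 × 10⁵ m

r_H ≈ a (m/3M)^(1/3)
    = (2.72 × 10⁸) × (1.51 × 10¹⁹ / (3 × 1.38 × 10²⁶))^(1/3)
    = 9.02 × 10⁵ m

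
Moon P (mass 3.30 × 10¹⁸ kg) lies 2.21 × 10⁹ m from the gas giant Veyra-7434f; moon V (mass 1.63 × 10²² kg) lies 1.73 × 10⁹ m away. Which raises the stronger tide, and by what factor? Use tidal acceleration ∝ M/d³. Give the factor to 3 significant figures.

Moon V, by a factor of ≈ 10300

Tidal stretch scales as M/d³; compute that for each body.
Moon P: (3.30 × 10¹⁸) / (2.21 × 10⁹)³ = 3.057 × 10⁻¹⁰
Moon V: (1.63 × 10²²) / (1.73 × 10⁹)³ = 3.148 × 10⁻⁶
Ratio (larger/smaller) = 10300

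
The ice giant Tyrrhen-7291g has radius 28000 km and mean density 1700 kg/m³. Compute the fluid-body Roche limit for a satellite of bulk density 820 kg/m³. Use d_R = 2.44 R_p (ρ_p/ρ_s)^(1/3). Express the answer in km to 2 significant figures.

87000 km

d_R = 2.44 × 28000 km × (1700/820)^(1/3)
    = 87000 km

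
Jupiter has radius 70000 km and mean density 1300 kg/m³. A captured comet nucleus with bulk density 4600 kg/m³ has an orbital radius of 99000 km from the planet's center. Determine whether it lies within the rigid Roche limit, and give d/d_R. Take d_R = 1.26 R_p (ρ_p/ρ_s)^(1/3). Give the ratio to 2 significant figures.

d_R = 1.26 × (70000 km) × (1300/4600)^(1/3) = 57880 km
d/d_R = (99000) / (57880) = 1.7
Since d/d_R > 1, the body is outside the Roche limit.

outside; d/d_R ≈ 1.7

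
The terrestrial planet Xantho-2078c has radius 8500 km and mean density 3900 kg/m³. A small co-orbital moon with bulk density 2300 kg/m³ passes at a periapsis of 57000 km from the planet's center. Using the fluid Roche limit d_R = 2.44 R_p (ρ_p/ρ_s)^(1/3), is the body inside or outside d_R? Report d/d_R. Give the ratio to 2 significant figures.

d_R = 2.44 × (8500 km) × (3900/2300)^(1/3) = 24730 km
d/d_R = (57000) / (24730) = 2.3
Since d/d_R > 1, the body is outside the Roche limit.

outside; d/d_R ≈ 2.3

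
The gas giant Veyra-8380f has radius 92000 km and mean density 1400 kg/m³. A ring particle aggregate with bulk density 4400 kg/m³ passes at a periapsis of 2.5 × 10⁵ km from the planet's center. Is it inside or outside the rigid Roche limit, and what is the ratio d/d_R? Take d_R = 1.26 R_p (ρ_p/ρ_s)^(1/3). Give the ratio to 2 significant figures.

outside; d/d_R ≈ 3.2

d_R = 1.26 × (92000 km) × (1400/4400)^(1/3) = 79140 km
d/d_R = (2.5 × 10⁵) / (79140) = 3.2
Since d/d_R > 1, the body is outside the Roche limit.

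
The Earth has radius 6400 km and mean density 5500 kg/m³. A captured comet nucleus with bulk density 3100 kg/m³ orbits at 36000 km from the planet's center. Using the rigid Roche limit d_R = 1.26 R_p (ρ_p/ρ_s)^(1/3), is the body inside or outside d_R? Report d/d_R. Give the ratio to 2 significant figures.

outside; d/d_R ≈ 3.7

d_R = 1.26 × (6400 km) × (5500/3100)^(1/3) = 9762 km
d/d_R = (36000) / (9762) = 3.7
Since d/d_R > 1, the body is outside the Roche limit.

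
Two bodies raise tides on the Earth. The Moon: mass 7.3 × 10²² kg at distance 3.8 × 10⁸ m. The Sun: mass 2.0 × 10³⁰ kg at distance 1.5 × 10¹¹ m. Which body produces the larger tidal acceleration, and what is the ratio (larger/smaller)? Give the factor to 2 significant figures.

Tidal stretch scales as M/d³; compute that for each body.
The Moon: (7.3 × 10²²) / (3.8 × 10⁸)³ = 1.330 × 10⁻³
The Sun: (2.0 × 10³⁰) / (1.5 × 10¹¹)³ = 5.926 × 10⁻⁴
Ratio (larger/smaller) = 2.2

The Moon, by a factor of ≈ 2.2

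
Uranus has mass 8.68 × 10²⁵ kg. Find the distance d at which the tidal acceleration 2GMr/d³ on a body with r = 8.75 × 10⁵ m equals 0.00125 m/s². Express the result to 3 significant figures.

2GMr/d³ = a_tidal  ⇒  d = (2GMr / a_tidal)^(1/3)
d = (2 × 6.674×10⁻¹¹ × (8.68 × 10²⁵) × (8.75 × 10⁵) / (0.00125))^(1/3)
  = 2.01 × 10⁸ m

2.01 × 10⁸ m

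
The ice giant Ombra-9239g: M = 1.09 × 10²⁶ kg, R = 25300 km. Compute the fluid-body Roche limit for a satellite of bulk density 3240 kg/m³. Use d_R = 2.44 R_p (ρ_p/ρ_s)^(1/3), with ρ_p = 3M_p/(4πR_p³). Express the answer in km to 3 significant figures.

48900 km

ρ_p = 3M_p/(4πR_p³) = 3 × (1.09 × 10²⁶) / (4π × (2.53 × 10⁷ m)³) = 1610 kg/m³
d_R = 2.44 × 25300 km × (1610/3240)^(1/3)
    = 48900 km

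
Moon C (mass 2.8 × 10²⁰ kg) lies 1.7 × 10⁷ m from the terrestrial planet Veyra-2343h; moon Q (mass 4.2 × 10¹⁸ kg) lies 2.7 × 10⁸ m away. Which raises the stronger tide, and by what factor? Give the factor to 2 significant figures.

Tidal stretch scales as M/d³; compute that for each body.
Moon C: (2.8 × 10²⁰) / (1.7 × 10⁷)³ = 5.699 × 10⁻²
Moon Q: (4.2 × 10¹⁸) / (2.7 × 10⁸)³ = 2.134 × 10⁻⁷
Ratio (larger/smaller) = 2.7 × 10⁵

Moon C, by a factor of ≈ 2.7 × 10⁵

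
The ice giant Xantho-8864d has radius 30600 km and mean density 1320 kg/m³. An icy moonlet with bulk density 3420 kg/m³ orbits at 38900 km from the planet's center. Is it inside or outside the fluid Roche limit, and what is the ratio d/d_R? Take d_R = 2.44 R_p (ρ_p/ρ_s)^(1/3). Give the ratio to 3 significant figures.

d_R = 2.44 × (30600 km) × (1320/3420)^(1/3) = 54360 km
d/d_R = (38900) / (54360) = 0.716
Since d/d_R < 1, the body is inside the Roche limit.

inside; d/d_R ≈ 0.716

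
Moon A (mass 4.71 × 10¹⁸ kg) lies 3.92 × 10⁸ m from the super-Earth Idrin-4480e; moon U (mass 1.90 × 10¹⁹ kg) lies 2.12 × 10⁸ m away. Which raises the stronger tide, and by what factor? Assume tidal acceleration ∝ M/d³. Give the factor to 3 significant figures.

Moon U, by a factor of ≈ 25.5

Tidal stretch scales as M/d³; compute that for each body.
Moon A: (4.71 × 10¹⁸) / (3.92 × 10⁸)³ = 7.819 × 10⁻⁸
Moon U: (1.90 × 10¹⁹) / (2.12 × 10⁸)³ = 1.994 × 10⁻⁶
Ratio (larger/smaller) = 25.5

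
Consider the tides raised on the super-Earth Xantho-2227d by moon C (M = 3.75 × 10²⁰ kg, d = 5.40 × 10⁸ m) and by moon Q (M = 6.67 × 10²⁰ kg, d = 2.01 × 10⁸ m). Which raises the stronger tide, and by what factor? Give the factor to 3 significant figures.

Moon Q, by a factor of ≈ 34.5

Compare M/d³ for the two perturbers:
Moon C: (3.75 × 10²⁰) / (5.40 × 10⁸)³ = 2.381 × 10⁻⁶
Moon Q: (6.67 × 10²⁰) / (2.01 × 10⁸)³ = 8.214 × 10⁻⁵
Ratio (larger/smaller) = 34.5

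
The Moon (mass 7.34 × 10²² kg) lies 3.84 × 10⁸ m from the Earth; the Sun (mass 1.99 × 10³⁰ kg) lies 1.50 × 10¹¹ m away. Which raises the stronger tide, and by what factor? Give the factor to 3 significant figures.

The Moon, by a factor of ≈ 2.20

Tidal stretch scales as M/d³; compute that for each body.
The Moon: (7.34 × 10²²) / (3.84 × 10⁸)³ = 1.296 × 10⁻³
The Sun: (1.99 × 10³⁰) / (1.50 × 10¹¹)³ = 5.896 × 10⁻⁴
Ratio (larger/smaller) = 2.20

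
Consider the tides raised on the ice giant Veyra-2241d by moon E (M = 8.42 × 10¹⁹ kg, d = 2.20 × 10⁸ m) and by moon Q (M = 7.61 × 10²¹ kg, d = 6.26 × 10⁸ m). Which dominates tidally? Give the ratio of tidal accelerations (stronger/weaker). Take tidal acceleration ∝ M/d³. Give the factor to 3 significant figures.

Tidal acceleration ∝ M/d³, so compare M/d³ for each.
Moon E: (8.42 × 10¹⁹) / (2.20 × 10⁸)³ = 7.908 × 10⁻⁶
Moon Q: (7.61 × 10²¹) / (6.26 × 10⁸)³ = 3.102 × 10⁻⁵
Ratio (larger/smaller) = 3.92

Moon Q, by a factor of ≈ 3.92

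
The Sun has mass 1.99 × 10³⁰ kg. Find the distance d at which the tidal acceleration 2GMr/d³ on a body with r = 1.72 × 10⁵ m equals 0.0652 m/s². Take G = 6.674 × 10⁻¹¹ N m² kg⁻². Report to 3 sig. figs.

2GMr/d³ = a_tidal  ⇒  d = (2GMr / a_tidal)^(1/3)
d = (2 × 6.674×10⁻¹¹ × (1.99 × 10³⁰) × (1.72 × 10⁵) / (0.0652))^(1/3)
  = 8.88 × 10⁸ m

8.88 × 10⁸ m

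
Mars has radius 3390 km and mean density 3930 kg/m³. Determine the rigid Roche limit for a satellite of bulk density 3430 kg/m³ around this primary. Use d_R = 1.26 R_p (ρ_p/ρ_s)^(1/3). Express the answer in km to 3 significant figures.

4470 km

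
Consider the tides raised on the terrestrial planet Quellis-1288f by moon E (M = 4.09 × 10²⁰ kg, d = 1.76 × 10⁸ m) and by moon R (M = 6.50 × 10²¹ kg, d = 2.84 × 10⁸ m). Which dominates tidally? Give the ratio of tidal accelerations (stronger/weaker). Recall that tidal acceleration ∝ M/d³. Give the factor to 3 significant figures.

Tidal stretch scales as M/d³; compute that for each body.
Moon E: (4.09 × 10²⁰) / (1.76 × 10⁸)³ = 7.502 × 10⁻⁵
Moon R: (6.50 × 10²¹) / (2.84 × 10⁸)³ = 2.838 × 10⁻⁴
Ratio (larger/smaller) = 3.78

Moon R, by a factor of ≈ 3.78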